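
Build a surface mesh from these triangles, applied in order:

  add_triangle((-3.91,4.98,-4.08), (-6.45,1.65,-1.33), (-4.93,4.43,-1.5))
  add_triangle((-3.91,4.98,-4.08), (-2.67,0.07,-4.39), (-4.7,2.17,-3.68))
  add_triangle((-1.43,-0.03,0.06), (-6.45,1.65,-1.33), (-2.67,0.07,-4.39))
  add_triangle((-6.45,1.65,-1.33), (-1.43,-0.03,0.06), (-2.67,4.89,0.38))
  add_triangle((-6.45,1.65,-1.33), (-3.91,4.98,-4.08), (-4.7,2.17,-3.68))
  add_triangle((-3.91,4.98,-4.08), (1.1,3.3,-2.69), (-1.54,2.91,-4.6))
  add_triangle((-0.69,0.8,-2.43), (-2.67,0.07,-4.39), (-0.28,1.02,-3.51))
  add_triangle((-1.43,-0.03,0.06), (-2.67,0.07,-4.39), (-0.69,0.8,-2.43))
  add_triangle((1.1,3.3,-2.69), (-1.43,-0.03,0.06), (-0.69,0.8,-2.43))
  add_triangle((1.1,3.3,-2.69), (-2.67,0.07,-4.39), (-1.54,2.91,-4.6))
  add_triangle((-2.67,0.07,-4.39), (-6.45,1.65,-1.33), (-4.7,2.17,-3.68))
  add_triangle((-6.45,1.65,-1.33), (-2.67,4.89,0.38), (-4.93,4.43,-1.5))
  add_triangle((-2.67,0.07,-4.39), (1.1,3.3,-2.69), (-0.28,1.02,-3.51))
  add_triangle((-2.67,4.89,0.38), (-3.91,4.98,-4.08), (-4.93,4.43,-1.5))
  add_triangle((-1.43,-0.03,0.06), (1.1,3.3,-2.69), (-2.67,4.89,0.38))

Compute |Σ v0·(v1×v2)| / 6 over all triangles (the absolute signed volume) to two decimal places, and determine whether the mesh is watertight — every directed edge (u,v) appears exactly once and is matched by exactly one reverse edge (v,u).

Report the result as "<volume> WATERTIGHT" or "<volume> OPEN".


52.24 OPEN

Per-triangle v0·(v1×v2)/6:
  t1: +9.0838
  t2: +6.6462
  t3: +1.8675
  t4: +2.0008
  t5: +8.1922
  t6: +6.7968
  t7: -0.4773
  t8: -0.8001
  t9: -1.4072
  t10: +2.6813
  t11: +5.7804
  t12: +5.3562
  t13: +2.4903
  t14: +7.3522
  t15: -3.3259
Σ = +52.2374 → |volume| = 52.24

Directed edges: 45 total; 9 unmatched, e.g. (-3.91,4.98,-4.08)→(-2.67,0.07,-4.39) → open.


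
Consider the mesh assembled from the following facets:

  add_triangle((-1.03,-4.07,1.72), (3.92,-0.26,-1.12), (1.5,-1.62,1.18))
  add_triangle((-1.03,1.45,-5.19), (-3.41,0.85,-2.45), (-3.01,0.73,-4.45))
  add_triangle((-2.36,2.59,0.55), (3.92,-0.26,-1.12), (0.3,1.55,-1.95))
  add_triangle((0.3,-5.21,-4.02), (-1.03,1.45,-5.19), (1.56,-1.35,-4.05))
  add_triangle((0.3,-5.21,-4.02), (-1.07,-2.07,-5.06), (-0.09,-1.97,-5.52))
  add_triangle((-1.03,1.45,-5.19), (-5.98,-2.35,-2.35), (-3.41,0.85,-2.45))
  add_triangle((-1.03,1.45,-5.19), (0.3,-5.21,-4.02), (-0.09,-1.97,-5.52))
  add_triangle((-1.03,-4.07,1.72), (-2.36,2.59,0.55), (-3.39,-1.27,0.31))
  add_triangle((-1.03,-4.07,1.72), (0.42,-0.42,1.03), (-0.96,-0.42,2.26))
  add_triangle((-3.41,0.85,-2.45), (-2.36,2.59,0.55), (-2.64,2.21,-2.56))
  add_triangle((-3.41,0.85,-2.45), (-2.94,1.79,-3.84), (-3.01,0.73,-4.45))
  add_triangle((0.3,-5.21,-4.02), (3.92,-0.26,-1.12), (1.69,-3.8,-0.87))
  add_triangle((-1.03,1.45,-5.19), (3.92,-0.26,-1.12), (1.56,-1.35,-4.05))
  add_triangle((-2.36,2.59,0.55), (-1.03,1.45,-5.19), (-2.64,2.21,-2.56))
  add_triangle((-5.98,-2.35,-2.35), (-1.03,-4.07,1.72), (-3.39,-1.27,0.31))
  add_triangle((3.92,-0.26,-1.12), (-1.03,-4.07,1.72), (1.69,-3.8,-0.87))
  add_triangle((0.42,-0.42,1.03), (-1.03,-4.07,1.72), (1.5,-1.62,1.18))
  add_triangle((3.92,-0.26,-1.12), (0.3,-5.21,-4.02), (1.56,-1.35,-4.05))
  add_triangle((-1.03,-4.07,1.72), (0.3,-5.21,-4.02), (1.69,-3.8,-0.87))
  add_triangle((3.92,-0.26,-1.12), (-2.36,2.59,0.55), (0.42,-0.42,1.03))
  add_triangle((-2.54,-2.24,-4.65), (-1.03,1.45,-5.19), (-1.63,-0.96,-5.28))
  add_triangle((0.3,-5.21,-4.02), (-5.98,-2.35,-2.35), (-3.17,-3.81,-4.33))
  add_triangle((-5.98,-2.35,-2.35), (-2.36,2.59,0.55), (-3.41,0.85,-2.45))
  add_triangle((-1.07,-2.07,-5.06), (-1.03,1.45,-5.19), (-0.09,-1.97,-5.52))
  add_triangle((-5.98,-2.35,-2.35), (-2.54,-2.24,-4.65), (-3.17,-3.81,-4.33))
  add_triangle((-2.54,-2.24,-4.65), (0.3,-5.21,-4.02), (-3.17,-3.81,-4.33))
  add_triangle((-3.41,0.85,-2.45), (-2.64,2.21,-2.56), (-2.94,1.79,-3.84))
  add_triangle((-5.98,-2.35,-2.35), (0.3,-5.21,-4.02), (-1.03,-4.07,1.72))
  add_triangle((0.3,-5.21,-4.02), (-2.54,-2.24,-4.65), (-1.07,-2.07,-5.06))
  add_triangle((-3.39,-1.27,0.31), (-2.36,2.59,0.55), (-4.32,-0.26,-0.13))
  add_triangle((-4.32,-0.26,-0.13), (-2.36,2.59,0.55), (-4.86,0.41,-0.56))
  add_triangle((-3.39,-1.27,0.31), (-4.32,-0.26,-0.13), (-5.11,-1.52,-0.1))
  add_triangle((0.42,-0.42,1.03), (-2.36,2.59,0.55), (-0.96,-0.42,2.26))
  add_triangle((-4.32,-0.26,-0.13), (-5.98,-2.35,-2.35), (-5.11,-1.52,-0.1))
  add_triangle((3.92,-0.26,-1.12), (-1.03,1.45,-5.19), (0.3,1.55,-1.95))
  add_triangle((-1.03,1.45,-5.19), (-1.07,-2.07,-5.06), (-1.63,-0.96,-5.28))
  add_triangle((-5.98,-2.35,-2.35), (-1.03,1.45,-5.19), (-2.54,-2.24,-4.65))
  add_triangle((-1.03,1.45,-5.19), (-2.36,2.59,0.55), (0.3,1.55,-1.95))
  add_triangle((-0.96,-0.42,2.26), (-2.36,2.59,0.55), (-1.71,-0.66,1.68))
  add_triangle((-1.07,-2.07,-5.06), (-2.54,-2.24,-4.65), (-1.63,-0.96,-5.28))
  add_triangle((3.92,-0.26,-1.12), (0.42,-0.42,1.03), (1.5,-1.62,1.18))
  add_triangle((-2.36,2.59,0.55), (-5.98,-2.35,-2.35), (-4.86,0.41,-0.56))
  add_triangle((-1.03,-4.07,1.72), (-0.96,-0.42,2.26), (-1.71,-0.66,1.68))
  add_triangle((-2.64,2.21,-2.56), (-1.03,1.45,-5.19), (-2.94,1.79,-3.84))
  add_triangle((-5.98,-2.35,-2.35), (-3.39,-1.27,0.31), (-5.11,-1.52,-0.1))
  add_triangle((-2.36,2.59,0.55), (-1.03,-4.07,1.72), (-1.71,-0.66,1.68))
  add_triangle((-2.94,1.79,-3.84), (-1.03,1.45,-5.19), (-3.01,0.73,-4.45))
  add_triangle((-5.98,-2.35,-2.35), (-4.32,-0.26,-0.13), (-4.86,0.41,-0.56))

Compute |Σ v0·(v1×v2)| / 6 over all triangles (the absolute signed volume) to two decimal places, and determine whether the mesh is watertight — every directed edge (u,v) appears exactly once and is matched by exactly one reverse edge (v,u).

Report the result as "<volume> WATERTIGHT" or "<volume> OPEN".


Per-triangle v0·(v1×v2)/6:
  t1: +2.9328
  t2: -1.6026
  t3: +2.8365
  t4: +10.5926
  t5: +3.5187
  t6: +8.3931
  t7: -2.1731
  t8: +3.8869
  t9: +1.2371
  t10: +2.7352
  t11: +1.3942
  t12: +8.1666
  t13: +7.7200
  t14: +1.8671
  t15: +6.1306
  t16: +4.4819
  t17: +0.9277
  t18: +9.0176
  t19: +8.4730
  t20: +1.7965
  t21: +1.6243
  t22: +5.8026
  t23: +7.1160
  t24: +3.2298
  t25: +5.5157
  t26: +5.3768
  t27: +1.1254
  t28: +26.3986
  t29: +5.0083
  t30: +1.2871
  t31: +1.1280
  t32: +0.3184
  t33: +0.6865
  t34: +1.9714
  t35: +3.9422
  t36: +1.6156
  t37: +12.6734
  t38: +3.7773
  t39: +1.2889
  t40: +1.7216
  t41: +0.7303
  t42: +1.3162
  t43: +1.3683
  t44: +1.4935
  t45: +0.6806
  t46: +1.1446
  t47: +2.2863
  t48: +1.6905
Σ = +184.6507 → |volume| = 184.65

Directed edges: 144 total, each appears once with its reverse present → watertight.

184.65 WATERTIGHT


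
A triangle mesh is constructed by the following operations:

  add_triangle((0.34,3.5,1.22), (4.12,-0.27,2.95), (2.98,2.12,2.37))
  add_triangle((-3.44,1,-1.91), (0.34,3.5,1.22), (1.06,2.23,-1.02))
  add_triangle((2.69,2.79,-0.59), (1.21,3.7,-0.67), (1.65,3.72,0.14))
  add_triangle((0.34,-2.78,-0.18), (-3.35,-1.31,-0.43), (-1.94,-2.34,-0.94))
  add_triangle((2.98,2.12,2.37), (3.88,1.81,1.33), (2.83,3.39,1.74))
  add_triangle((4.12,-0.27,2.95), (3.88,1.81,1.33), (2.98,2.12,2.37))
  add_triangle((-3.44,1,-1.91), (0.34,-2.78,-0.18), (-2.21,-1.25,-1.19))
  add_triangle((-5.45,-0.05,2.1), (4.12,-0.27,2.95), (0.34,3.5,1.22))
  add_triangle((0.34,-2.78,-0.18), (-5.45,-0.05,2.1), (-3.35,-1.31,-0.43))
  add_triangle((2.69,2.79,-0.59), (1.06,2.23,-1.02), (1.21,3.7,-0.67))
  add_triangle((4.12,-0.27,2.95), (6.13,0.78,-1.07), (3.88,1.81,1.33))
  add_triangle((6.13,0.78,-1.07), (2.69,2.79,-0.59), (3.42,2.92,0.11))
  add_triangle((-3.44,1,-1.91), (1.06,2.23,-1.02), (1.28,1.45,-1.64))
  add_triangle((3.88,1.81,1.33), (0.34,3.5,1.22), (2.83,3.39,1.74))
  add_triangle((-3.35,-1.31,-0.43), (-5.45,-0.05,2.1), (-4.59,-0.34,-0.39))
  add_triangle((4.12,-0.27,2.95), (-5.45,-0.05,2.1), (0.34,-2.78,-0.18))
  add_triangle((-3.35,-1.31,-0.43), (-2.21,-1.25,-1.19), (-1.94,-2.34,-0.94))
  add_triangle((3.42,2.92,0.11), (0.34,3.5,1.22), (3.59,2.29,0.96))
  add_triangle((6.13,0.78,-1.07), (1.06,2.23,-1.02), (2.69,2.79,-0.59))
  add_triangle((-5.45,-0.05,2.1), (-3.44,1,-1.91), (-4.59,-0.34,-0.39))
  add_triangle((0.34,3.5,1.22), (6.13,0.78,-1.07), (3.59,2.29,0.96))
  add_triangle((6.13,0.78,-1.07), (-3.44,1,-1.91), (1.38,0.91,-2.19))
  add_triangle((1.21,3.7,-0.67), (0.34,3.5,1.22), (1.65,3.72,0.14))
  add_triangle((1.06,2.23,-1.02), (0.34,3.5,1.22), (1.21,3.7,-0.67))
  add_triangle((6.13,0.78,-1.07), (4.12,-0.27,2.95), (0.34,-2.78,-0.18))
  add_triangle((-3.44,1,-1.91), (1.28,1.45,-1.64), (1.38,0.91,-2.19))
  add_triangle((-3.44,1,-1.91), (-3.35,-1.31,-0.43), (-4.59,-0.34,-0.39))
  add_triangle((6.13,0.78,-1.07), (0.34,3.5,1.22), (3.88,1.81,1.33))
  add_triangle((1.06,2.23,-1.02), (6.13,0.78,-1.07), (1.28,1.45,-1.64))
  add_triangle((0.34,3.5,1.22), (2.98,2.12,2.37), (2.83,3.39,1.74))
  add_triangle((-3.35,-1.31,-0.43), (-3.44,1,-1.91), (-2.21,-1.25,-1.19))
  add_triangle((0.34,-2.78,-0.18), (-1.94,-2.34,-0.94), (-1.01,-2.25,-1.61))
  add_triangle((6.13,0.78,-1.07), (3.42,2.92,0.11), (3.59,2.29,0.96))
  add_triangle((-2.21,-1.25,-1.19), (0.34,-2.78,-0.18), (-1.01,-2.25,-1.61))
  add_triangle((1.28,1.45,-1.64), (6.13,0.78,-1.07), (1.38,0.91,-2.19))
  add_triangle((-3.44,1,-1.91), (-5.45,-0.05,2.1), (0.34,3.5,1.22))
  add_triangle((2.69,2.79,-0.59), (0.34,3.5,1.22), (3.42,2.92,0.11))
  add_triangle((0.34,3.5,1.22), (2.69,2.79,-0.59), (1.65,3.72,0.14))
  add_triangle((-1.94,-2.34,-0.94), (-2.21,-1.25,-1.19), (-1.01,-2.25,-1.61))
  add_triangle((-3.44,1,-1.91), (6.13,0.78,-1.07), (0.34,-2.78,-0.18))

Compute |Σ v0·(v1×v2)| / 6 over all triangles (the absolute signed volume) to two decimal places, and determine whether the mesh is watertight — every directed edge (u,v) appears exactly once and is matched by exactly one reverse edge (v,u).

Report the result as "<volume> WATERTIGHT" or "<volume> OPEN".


109.70 WATERTIGHT

Per-triangle v0·(v1×v2)/6:
  t1: +0.9811
  t2: +4.8196
  t3: +0.9145
  t4: +0.9264
  t5: +1.4416
  t6: +2.6372
  t7: +0.4571
  t8: +14.7904
  t9: +4.2933
  t10: +0.6582
  t11: +6.5631
  t12: +2.0737
  t13: +1.7403
  t14: +0.1867
  t15: +2.0427
  t16: +11.4846
  t17: +0.6514
  t18: +2.0793
  t19: +1.8302
  t20: +2.8981
  t21: -3.2073
  t22: -0.9794
  t23: +0.8992
  t24: -0.0723
  t25: +10.6813
  t26: +1.3212
  t27: +1.4536
  t28: +5.3684
  t29: +1.9342
  t30: +1.4757
  t31: +1.5030
  t32: +1.0409
  t33: +2.7039
  t34: -0.9427
  t35: +1.5002
  t36: +11.5429
  t37: +1.5777
  t38: +0.4576
  t39: +0.5527
  t40: +7.4185
Σ = +109.6989 → |volume| = 109.70

Directed edges: 120 total, each appears once with its reverse present → watertight.


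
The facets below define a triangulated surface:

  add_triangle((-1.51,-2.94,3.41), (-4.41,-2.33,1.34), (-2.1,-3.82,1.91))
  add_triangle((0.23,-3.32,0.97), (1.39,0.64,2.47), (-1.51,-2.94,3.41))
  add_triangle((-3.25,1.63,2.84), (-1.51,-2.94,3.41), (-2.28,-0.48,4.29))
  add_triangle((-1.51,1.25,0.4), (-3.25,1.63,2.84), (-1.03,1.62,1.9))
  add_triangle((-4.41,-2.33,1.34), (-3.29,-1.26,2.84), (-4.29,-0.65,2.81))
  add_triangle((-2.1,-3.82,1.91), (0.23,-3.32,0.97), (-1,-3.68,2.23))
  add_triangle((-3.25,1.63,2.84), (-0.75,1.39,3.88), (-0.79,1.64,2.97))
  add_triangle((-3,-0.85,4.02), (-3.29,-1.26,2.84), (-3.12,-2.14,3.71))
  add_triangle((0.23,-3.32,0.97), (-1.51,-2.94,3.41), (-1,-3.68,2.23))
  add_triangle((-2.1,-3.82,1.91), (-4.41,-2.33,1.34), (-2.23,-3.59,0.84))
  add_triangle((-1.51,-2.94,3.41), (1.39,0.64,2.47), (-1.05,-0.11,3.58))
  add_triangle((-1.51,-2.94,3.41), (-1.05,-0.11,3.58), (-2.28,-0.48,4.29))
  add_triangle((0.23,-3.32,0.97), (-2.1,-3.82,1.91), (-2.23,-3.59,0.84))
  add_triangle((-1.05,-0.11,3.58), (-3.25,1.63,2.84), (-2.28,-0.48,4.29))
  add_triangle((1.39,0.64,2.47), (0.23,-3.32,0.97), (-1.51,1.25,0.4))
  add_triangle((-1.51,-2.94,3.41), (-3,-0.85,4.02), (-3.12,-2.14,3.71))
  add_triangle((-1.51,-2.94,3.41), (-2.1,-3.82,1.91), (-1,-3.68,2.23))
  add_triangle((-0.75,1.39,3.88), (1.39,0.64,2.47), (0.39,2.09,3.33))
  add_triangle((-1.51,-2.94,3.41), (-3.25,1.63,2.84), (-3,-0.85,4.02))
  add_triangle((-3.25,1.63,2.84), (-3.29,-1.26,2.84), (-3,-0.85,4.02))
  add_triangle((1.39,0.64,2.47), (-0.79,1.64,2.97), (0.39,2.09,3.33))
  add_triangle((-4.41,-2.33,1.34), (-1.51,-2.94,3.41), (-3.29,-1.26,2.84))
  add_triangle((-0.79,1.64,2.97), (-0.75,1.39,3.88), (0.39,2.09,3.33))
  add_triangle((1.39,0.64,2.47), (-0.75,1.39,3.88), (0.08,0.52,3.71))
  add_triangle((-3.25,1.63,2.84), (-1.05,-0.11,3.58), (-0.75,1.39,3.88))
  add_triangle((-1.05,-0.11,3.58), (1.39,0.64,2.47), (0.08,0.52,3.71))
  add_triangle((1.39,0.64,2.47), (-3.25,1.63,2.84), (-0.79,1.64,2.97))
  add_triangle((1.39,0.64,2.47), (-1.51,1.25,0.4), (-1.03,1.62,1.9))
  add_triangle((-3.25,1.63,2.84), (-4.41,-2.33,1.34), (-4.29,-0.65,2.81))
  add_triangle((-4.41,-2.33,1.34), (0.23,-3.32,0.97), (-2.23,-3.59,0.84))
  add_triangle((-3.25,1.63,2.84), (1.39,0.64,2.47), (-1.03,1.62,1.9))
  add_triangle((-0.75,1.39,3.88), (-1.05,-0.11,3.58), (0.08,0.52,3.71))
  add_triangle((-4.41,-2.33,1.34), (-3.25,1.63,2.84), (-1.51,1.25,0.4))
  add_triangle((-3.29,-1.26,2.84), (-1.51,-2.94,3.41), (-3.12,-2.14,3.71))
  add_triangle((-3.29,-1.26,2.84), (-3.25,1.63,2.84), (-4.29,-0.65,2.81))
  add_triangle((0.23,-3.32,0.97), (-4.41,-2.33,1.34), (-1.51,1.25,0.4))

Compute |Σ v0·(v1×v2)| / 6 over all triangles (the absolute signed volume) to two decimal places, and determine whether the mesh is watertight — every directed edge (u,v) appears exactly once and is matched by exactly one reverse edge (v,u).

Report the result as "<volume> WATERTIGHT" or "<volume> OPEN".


42.74 WATERTIGHT

Per-triangle v0·(v1×v2)/6:
  t1: +3.8767
  t2: +4.5441
  t3: +2.7631
  t4: +0.8164
  t5: +1.6571
  t6: +0.9597
  t7: +0.9206
  t8: +0.9079
  t9: +0.6764
  t10: +1.9311
  t11: +3.3592
  t12: +1.6226
  t13: +1.3622
  t14: +1.5491
  t15: -2.7000
  t16: +1.4621
  t17: +1.2372
  t18: +1.2470
  t19: -0.1345
  t20: +2.2490
  t21: -0.7117
  t22: +3.9350
  t23: +0.5103
  t24: +0.8509
  t25: +2.5741
  t26: +0.3009
  t27: -0.8313
  t28: +0.1852
  t29: +1.5050
  t30: -1.4326
  t31: +1.4780
  t32: +0.9051
  t33: +2.9329
  t34: +0.2250
  t35: +1.4268
  t36: -1.4164
Σ = +42.7442 → |volume| = 42.74

Directed edges: 108 total, each appears once with its reverse present → watertight.


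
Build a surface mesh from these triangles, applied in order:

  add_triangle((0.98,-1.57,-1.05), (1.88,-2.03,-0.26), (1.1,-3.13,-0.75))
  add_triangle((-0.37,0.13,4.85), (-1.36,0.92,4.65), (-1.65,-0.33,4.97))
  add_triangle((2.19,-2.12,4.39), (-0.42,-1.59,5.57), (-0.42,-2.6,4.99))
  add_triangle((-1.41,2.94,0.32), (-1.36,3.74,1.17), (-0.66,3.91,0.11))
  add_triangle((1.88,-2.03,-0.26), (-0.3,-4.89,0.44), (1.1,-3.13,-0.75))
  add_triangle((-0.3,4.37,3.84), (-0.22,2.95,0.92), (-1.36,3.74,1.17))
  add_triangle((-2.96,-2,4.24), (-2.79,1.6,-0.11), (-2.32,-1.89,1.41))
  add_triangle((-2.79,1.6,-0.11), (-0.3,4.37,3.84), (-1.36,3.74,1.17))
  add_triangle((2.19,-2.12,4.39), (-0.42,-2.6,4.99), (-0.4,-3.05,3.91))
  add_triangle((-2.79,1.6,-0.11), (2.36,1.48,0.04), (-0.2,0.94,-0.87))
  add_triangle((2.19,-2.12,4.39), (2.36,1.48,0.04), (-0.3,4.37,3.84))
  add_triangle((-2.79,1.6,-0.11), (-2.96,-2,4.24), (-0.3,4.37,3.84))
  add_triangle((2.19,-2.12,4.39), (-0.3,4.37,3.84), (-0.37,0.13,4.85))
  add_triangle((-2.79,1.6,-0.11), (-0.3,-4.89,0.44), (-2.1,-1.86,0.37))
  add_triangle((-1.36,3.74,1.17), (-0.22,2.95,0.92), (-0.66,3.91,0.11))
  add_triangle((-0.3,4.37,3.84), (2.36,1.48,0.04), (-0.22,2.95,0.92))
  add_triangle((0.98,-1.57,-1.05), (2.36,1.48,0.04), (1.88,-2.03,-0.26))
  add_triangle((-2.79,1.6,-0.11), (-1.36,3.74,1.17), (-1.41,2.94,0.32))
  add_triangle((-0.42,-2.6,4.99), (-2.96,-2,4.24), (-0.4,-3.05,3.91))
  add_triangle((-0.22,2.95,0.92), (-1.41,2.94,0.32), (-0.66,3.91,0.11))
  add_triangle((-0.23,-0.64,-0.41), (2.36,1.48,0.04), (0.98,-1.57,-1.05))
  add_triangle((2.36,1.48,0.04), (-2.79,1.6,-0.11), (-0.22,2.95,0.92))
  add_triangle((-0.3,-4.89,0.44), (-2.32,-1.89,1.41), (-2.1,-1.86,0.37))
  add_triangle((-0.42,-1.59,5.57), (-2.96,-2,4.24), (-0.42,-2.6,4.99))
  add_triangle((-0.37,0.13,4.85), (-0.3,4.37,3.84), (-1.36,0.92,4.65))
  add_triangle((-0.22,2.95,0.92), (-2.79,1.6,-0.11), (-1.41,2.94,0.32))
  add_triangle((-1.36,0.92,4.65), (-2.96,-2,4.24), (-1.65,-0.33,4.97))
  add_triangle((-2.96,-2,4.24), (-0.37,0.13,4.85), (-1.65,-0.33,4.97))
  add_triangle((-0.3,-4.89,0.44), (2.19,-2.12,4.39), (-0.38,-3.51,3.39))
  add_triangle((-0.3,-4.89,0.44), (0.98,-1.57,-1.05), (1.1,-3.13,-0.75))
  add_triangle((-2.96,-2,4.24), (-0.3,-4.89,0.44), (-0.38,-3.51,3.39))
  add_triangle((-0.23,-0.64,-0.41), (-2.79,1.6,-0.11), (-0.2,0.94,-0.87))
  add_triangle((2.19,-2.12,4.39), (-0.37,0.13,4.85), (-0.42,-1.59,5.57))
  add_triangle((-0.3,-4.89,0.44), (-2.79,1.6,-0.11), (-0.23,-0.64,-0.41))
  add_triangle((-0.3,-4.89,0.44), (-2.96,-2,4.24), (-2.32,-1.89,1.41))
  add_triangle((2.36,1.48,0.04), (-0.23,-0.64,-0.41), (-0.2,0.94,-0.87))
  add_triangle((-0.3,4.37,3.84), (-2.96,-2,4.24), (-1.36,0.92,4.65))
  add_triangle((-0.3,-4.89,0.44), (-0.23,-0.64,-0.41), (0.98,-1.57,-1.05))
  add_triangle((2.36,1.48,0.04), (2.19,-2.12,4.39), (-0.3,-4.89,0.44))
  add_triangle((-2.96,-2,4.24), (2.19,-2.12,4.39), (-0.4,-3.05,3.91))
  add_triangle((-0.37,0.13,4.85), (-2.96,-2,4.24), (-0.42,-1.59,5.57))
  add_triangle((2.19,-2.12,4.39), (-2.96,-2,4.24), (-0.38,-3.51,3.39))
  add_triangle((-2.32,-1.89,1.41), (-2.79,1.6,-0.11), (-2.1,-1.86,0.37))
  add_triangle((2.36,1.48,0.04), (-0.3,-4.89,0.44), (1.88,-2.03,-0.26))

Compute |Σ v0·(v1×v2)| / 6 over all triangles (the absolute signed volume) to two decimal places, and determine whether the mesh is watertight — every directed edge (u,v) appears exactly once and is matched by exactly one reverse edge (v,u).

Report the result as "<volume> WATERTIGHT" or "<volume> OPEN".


Per-triangle v0·(v1×v2)/6:
  t1: +0.4606
  t2: +1.1934
  t3: +2.7864
  t4: +0.5213
  t5: +1.2193
  t6: +1.3167
  t7: +3.9427
  t8: +2.9132
  t9: +2.1459
  t10: +1.1155
  t11: +13.0875
  t12: +15.1271
  t13: +8.6962
  t14: +0.4220
  t15: +0.5903
  t16: +3.0141
  t17: +1.0955
  t18: +0.6958
  t19: +2.2048
  t20: -0.5414
  t21: +0.1410
  t22: +1.2932
  t23: +1.6428
  t24: +2.8493
  t25: +3.4628
  t26: -0.4272
  t27: +1.3184
  t28: +1.1841
  t29: +6.3763
  t30: +0.3495
  t31: +6.5639
  t32: +0.4633
  t33: +3.5409
  t34: +1.1059
  t35: +4.4258
  t36: +0.3392
  t37: +3.0013
  t38: +0.5953
  t39: +7.4386
  t40: -4.3959
  t41: +3.7152
  t42: +7.0268
  t43: +1.4614
  t44: +1.1016
Σ = +116.5807 → |volume| = 116.58

Directed edges: 132 total, each appears once with its reverse present → watertight.

116.58 WATERTIGHT


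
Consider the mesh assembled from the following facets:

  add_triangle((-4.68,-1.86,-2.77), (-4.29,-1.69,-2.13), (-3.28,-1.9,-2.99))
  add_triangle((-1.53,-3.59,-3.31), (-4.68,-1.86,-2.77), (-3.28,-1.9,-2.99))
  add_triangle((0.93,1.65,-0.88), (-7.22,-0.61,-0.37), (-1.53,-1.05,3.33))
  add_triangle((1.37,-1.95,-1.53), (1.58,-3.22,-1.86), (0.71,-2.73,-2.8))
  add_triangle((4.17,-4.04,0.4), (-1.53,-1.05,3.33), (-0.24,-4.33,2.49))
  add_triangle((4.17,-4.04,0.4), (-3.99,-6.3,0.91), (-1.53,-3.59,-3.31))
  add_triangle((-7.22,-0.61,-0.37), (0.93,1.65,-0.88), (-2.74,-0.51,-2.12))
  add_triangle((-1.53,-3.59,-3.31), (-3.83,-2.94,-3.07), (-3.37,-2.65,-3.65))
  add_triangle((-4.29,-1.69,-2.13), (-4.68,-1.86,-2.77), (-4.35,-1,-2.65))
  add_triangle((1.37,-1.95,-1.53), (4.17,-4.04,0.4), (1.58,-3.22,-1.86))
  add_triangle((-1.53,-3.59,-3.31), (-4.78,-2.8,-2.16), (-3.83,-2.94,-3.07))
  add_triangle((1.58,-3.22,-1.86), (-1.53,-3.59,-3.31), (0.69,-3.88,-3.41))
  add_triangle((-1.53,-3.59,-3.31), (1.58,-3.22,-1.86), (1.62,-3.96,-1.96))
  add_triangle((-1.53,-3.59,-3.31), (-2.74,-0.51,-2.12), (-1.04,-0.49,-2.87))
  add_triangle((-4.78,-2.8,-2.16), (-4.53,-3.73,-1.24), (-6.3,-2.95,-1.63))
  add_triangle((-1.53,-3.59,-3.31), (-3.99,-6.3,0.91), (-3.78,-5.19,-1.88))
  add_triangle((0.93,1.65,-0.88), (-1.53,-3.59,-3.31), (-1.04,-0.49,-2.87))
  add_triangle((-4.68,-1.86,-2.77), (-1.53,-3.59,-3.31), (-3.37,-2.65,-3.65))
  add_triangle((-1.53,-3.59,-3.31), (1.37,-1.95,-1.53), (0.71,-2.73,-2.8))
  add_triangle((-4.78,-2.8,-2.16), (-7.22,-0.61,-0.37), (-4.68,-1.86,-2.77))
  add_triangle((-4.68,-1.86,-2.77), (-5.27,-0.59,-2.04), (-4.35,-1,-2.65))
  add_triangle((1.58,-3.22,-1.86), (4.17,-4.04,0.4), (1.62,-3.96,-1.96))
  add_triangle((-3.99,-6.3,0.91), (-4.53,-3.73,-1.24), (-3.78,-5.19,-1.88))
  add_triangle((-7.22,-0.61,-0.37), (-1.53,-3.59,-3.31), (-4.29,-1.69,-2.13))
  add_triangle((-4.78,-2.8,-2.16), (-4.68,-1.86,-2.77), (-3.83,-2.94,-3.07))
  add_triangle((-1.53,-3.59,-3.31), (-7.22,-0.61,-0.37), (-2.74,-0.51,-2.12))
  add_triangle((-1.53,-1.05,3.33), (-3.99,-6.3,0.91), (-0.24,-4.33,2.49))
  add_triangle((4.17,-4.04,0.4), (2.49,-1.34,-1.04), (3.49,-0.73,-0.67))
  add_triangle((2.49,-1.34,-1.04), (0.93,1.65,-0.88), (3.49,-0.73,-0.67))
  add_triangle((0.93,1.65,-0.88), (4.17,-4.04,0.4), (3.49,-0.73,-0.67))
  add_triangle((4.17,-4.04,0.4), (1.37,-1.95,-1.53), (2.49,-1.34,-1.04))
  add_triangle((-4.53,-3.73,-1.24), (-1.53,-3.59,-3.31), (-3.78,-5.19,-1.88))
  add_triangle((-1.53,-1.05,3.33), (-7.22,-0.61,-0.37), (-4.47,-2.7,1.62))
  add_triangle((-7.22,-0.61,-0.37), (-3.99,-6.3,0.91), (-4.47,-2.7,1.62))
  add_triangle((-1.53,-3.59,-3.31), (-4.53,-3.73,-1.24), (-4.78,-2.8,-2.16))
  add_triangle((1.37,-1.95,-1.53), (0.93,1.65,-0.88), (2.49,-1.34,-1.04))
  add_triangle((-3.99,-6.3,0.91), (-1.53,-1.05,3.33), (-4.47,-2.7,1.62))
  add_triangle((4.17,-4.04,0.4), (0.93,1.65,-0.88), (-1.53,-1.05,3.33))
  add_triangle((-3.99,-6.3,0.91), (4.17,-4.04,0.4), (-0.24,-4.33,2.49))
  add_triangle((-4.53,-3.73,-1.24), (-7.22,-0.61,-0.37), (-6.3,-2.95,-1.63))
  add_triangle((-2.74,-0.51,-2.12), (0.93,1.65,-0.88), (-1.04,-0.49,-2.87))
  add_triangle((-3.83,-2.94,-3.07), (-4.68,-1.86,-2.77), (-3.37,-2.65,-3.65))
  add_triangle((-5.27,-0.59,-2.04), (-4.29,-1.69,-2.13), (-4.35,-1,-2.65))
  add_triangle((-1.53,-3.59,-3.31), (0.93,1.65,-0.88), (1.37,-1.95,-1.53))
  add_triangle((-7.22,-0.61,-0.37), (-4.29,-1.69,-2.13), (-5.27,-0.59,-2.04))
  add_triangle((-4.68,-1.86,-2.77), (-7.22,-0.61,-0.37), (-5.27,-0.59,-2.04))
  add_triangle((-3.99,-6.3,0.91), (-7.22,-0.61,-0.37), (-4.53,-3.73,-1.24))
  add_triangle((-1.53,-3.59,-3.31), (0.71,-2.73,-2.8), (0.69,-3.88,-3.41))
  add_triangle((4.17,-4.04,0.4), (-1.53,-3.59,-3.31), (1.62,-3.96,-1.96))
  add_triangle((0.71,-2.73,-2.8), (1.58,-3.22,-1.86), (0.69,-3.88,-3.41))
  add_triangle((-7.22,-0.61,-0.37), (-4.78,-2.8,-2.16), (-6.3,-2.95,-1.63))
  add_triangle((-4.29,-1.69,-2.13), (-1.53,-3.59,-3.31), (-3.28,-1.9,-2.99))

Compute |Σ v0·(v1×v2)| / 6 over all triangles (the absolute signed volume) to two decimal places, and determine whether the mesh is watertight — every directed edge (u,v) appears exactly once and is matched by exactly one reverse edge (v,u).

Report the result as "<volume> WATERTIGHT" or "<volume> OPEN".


163.06 WATERTIGHT

Per-triangle v0·(v1×v2)/6:
  t1: -0.1781
  t2: +1.3205
  t3: +5.4173
  t4: +0.4076
  t5: +6.6018
  t6: +26.9058
  t7: +4.0542
  t8: +1.3789
  t9: -0.2335
  t10: +1.0800
  t11: +1.4212
  t12: +1.2592
  t13: +0.7928
  t14: +2.8296
  t15: +1.5196
  t16: +4.0352
  t17: +1.5224
  t18: -1.3922
  t19: -0.6729
  t20: +3.9203
  t21: +0.7019
  t22: +0.8585
  t23: +5.0645
  t24: -2.7923
  t25: +1.3040
  t26: +7.1608
  t27: +10.0444
  t28: +1.6075
  t29: +0.9372
  t30: -0.0044
  t31: +1.7917
  t32: +3.0478
  t33: +7.4763
  t34: +10.1533
  t35: +3.9776
  t36: +1.1022
  t37: +8.0937
  t38: +4.4584
  t39: +13.6556
  t40: +2.3329
  t41: +1.6095
  t42: +1.0097
  t43: -0.8151
  t44: +3.1988
  t45: -2.4947
  t46: +2.6786
  t47: +11.7207
  t48: +0.5844
  t49: +2.2019
  t50: +0.4018
  t51: +1.8025
  t52: -1.7995
Σ = +163.0596 → |volume| = 163.06

Directed edges: 156 total, each appears once with its reverse present → watertight.


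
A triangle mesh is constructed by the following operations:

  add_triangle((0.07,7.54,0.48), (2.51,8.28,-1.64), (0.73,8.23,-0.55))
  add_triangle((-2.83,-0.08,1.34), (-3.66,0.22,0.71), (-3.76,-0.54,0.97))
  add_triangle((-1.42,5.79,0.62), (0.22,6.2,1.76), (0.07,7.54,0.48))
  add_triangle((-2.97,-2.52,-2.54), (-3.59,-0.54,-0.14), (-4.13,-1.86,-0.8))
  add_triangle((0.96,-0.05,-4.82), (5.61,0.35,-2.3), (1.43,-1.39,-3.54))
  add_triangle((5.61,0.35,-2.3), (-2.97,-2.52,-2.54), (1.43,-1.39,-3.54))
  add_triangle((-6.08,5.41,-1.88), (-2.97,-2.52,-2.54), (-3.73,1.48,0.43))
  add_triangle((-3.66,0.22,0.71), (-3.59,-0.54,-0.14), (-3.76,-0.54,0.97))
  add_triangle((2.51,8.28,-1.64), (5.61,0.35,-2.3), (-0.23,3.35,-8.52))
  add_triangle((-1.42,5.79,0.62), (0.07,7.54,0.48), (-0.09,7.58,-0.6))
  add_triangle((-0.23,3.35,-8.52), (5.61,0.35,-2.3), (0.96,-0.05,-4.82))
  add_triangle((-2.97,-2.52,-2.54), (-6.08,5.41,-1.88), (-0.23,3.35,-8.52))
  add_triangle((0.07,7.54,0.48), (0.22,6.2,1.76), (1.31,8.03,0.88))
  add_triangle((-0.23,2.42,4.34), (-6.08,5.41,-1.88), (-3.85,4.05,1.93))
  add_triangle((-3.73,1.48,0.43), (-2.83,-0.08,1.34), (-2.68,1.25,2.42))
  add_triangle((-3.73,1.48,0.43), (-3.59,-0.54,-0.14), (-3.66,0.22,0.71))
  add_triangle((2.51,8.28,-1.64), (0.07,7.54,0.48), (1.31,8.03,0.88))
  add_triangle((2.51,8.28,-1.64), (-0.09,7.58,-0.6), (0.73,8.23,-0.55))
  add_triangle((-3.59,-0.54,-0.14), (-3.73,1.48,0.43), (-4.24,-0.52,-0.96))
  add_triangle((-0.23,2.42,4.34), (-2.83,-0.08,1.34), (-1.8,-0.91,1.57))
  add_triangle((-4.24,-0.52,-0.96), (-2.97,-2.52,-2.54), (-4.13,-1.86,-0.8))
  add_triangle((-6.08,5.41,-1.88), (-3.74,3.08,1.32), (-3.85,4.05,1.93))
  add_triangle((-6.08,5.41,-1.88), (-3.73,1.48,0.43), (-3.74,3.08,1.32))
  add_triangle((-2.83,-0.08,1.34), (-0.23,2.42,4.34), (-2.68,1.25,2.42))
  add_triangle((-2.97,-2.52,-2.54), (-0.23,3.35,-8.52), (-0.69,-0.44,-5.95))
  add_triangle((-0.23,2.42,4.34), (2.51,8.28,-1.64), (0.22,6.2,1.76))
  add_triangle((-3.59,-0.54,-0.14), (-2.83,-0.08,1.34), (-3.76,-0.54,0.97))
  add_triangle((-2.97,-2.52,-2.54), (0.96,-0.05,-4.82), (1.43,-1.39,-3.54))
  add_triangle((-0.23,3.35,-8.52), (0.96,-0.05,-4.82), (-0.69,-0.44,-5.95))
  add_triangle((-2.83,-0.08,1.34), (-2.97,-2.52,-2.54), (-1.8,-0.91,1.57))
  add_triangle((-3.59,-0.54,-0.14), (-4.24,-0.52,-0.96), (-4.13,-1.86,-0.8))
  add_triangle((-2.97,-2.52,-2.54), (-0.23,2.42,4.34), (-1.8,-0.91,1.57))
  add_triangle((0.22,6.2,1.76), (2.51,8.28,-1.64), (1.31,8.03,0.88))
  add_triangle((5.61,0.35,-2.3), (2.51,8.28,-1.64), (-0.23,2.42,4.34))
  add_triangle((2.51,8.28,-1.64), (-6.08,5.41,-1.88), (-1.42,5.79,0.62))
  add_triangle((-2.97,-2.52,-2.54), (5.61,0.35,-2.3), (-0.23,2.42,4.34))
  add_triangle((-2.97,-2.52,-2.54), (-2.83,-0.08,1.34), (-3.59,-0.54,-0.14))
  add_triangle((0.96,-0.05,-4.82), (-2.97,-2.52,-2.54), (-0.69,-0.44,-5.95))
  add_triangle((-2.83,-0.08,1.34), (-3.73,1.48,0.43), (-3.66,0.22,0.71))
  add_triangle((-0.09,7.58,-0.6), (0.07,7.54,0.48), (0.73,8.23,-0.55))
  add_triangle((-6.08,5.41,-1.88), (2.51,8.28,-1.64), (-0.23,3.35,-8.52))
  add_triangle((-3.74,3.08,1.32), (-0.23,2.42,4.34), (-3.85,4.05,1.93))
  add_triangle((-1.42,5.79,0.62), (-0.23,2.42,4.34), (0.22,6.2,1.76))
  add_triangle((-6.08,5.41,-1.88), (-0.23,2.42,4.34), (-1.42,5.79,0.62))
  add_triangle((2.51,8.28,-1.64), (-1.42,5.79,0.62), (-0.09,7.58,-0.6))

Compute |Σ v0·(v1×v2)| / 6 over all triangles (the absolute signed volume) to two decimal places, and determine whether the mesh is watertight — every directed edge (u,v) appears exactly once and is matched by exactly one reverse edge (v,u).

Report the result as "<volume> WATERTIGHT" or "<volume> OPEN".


374.79 OPEN

Per-triangle v0·(v1×v2)/6:
  t1: +1.5037
  t2: +0.3329
  t3: +2.5799
  t4: -1.0042
  t5: +5.8185
  t6: +1.2508
  t7: +11.3053
  t8: +0.5018
  t9: +63.5071
  t10: +2.0556
  t11: +14.8092
  t12: +49.3694
  t13: +2.0444
  t14: +4.2147
  t15: +1.6963
  t16: +0.7761
  t17: +4.4922
  t18: +1.3639
  t19: +1.0110
  t20: +2.5359
  t21: +1.9920
  t22: +2.3503
  t23: +4.2171
  t24: +1.3284
  t25: +8.8065
  t26: +7.0632
  t27: -0.2088
  t28: +5.2310
  t29: +5.7648
  t30: +2.4237
  t31: +0.6340
  t32: -2.6389
  t33: -1.0219
  t34: +33.6383
  t35: +22.3653
  t36: +0.7153
  t37: +1.2978
  t38: +2.6999
  t39: +0.5612
  t40: +1.1056
  t41: +82.3100
  t42: +1.5404
  t43: +6.4699
  t44: +17.8556
  t45: -1.8724
Σ = +374.7926 → |volume| = 374.79

Directed edges: 135 total; 7 unmatched, e.g. (-2.97,-2.52,-2.54)→(-3.73,1.48,0.43) → open.


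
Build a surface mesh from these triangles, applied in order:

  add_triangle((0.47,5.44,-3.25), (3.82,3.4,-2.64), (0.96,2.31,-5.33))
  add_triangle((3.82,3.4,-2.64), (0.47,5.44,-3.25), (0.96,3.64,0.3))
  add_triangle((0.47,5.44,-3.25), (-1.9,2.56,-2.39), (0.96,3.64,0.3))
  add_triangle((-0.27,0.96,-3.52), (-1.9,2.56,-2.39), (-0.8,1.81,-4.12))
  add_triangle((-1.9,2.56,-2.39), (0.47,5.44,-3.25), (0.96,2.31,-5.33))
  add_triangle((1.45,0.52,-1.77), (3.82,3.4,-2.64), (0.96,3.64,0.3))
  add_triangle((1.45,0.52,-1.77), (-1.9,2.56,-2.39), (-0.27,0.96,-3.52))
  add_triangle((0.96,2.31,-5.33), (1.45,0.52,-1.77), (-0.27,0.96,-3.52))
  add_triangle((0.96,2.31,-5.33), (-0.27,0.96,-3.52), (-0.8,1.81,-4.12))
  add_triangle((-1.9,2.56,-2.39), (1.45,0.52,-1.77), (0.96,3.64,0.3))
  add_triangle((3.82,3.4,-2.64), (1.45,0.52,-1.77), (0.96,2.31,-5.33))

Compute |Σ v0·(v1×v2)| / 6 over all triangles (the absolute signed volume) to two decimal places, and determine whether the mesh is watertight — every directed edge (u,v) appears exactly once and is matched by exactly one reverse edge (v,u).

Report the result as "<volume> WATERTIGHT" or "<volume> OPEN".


30.03 OPEN

Per-triangle v0·(v1×v2)/6:
  t1: +12.2088
  t2: +8.2680
  t3: +4.2555
  t4: +0.1495
  t5: +8.1899
  t6: -0.8892
  t7: -1.8128
  t8: +0.7668
  t9: +0.7943
  t10: -4.9038
  t11: +3.0010
Σ = +30.0281 → |volume| = 30.03

Directed edges: 33 total; 3 unmatched, e.g. (-1.9,2.56,-2.39)→(-0.8,1.81,-4.12) → open.


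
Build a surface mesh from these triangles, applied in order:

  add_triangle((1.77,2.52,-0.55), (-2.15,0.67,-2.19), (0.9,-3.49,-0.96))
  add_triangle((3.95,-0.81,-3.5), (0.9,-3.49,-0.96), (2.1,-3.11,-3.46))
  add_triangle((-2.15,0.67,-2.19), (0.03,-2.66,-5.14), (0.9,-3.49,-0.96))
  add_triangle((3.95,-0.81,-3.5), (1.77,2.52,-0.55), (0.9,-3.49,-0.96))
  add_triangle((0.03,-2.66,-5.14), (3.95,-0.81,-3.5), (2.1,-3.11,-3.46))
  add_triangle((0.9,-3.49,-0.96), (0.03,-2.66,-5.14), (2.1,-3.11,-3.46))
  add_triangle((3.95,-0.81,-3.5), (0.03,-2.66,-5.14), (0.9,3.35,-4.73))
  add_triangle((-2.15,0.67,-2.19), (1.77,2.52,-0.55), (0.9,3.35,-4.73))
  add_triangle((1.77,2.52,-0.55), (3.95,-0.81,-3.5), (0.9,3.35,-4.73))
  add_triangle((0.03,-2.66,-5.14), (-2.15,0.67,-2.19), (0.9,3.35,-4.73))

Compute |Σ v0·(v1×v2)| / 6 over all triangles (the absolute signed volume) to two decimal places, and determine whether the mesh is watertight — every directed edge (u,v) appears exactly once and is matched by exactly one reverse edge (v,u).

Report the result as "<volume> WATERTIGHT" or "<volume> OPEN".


58.89 WATERTIGHT

Per-triangle v0·(v1×v2)/6:
  t1: -4.7717
  t2: +3.1934
  t3: +4.1640
  t4: +1.9075
  t5: +6.2256
  t6: +4.3220
  t7: +18.7691
  t8: +3.1541
  t9: +9.8334
  t10: +12.0898
Σ = +58.8873 → |volume| = 58.89

Directed edges: 30 total, each appears once with its reverse present → watertight.


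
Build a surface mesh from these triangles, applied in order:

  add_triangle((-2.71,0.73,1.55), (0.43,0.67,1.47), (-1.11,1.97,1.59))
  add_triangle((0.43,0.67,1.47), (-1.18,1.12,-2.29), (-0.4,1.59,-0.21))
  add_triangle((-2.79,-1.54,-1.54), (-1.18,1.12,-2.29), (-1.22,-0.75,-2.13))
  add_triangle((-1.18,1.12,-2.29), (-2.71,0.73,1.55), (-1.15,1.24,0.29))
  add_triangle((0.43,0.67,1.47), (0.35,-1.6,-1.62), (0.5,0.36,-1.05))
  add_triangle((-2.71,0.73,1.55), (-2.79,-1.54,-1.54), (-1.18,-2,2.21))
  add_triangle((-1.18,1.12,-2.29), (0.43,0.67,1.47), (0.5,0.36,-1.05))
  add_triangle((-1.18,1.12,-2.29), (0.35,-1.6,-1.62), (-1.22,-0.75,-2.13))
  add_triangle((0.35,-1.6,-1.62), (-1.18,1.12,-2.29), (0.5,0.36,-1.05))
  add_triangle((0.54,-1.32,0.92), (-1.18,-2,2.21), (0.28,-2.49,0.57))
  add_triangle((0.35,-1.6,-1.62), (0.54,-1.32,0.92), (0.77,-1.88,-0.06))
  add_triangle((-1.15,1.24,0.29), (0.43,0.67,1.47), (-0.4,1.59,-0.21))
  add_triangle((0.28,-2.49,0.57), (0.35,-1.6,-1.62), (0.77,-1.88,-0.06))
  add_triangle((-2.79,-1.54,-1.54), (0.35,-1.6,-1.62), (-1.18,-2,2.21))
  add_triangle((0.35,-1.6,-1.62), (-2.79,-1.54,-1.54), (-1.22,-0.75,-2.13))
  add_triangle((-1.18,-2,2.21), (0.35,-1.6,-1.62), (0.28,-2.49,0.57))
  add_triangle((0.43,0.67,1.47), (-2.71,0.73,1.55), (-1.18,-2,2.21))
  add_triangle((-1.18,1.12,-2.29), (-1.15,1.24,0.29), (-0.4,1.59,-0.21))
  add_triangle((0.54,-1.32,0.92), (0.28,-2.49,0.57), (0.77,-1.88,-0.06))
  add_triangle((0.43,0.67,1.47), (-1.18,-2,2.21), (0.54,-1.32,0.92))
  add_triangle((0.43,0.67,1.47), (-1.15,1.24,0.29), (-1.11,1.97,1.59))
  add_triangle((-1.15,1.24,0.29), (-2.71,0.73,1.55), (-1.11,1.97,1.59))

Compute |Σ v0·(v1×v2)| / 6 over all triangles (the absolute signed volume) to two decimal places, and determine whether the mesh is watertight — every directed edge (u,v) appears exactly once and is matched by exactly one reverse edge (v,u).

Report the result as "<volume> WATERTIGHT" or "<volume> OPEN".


Per-triangle v0·(v1×v2)/6:
  t1: +0.9561
  t2: -0.0312
  t3: +1.2581
  t4: +1.1125
  t5: +0.3397
  t6: +4.8717
  t7: +0.5327
  t8: +0.9220
  t9: +0.8811
  t10: +0.6449
  t11: -0.0924
  t12: +0.4181
  t13: +0.4258
  t14: +3.5230
  t15: +1.1500
  t16: +1.0344
  t17: +2.3413
  t18: +0.5837
  t19: +0.2229
  t20: +0.9779
  t21: +0.0508
  t22: +0.6789
Σ = +22.8019 → |volume| = 22.80

Directed edges: 66 total; 6 unmatched, e.g. (-2.79,-1.54,-1.54)→(-1.18,1.12,-2.29) → open.

22.80 OPEN


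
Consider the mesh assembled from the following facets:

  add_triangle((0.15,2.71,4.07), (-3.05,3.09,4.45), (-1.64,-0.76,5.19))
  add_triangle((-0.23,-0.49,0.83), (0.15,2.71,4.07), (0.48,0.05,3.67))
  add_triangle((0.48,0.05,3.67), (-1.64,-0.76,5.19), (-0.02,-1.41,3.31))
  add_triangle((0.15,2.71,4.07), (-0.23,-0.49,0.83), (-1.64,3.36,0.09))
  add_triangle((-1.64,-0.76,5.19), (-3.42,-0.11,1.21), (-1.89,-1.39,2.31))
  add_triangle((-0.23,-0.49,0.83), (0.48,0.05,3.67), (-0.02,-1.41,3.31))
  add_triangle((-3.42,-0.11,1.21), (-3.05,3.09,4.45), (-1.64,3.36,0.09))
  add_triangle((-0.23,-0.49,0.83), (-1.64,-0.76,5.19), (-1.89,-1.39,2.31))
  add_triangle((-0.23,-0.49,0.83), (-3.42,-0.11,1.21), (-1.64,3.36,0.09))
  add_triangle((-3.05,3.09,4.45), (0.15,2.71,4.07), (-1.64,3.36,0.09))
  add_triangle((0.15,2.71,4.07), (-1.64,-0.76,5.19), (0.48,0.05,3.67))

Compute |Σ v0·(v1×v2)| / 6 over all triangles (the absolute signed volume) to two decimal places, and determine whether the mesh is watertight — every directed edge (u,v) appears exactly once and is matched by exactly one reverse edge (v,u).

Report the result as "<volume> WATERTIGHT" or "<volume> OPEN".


Per-triangle v0·(v1×v2)/6:
  t1: +9.3488
  t2: -0.6669
  t3: +1.8337
  t4: -1.7456
  t5: +2.8309
  t6: -0.1624
  t7: +7.4482
  t8: +0.3991
  t9: -1.3214
  t10: +7.0532
  t11: +3.9593
Σ = +28.9767 → |volume| = 28.98

Directed edges: 33 total; 9 unmatched, e.g. (-3.05,3.09,4.45)→(-1.64,-0.76,5.19) → open.

28.98 OPEN


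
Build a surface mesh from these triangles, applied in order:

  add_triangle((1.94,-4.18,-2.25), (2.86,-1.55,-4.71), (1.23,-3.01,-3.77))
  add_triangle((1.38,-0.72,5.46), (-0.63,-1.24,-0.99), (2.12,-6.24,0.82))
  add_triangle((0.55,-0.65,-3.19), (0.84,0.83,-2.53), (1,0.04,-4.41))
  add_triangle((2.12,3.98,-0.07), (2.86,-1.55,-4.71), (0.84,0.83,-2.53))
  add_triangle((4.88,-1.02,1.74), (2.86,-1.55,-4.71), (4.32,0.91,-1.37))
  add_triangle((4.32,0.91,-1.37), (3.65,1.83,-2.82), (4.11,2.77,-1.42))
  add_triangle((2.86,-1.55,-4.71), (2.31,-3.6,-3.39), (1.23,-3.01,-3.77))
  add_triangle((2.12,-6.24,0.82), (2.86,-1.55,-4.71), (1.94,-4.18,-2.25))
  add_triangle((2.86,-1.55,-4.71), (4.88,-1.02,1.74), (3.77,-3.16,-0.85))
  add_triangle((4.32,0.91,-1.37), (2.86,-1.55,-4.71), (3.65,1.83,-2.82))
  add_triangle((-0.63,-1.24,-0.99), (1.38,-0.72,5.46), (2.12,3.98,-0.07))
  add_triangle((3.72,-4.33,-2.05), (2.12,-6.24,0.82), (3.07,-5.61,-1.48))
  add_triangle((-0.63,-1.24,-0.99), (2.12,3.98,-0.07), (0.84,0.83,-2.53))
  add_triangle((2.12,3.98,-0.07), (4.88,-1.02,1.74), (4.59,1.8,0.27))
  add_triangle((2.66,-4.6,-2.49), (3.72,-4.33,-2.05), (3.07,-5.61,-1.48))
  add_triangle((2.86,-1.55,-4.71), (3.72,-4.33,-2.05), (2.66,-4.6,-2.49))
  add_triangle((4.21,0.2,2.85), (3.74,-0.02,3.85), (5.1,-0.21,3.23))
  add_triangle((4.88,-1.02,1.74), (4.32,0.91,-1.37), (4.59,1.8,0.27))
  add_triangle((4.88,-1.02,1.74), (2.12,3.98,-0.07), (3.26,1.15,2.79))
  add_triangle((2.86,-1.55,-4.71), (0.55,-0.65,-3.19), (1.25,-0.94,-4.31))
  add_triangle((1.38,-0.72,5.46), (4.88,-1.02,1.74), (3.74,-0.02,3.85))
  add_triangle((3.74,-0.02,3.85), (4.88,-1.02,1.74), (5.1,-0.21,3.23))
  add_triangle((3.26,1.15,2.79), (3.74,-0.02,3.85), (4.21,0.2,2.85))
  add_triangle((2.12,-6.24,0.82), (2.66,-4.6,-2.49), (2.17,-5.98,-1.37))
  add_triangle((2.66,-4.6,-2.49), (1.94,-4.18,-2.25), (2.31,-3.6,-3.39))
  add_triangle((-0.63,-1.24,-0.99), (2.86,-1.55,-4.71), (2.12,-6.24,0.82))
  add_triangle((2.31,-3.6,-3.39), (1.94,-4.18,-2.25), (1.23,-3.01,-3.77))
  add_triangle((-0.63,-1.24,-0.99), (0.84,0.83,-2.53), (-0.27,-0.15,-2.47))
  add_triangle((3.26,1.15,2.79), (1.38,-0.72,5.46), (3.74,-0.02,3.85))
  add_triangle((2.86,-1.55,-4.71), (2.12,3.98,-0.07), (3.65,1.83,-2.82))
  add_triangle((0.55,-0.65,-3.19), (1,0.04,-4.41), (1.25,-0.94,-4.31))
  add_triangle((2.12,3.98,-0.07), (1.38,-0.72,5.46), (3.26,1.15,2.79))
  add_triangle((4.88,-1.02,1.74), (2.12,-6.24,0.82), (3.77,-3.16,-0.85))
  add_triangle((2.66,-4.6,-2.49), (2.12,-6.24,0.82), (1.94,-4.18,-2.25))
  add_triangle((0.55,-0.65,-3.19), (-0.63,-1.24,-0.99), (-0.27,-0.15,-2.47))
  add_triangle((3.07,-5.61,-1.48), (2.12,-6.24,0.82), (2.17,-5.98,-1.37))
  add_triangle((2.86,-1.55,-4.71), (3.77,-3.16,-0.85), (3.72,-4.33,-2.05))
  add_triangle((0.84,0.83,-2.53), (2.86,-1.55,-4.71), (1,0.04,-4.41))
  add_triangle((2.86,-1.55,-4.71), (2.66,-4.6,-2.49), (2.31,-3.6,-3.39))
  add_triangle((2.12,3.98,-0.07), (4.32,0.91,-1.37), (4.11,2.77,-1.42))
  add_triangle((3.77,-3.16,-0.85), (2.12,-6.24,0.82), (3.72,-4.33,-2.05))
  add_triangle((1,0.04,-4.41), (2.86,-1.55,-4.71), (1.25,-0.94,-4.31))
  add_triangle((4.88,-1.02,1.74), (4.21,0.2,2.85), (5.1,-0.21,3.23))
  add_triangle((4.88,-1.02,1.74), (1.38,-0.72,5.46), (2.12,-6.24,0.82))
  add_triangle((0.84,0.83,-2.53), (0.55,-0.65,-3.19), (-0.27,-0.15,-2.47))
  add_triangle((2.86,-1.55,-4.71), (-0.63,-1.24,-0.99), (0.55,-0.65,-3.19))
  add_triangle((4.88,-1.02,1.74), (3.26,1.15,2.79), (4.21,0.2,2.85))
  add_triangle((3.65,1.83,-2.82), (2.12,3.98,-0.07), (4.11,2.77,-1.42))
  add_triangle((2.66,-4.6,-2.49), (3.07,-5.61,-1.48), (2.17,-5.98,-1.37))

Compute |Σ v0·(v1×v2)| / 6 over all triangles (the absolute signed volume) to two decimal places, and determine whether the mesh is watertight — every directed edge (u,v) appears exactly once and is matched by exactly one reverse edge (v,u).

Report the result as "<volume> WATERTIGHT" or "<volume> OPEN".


Per-triangle v0·(v1×v2)/6:
  t1: -3.6568
  t2: +4.5048
  t3: -0.0301
  t4: +4.8993
  t5: +10.7027
  t6: +2.1903
  t7: +2.4151
  t8: -4.1365
  t9: +9.3547
  t10: +5.4820
  t11: -1.2938
  t12: +2.0152
  t13: +0.2162
  t14: +3.0627
  t15: +1.4906
  t16: +4.0516
  t17: +0.4492
  t18: +4.5166
  t19: +7.0855
  t20: +0.0918
  t21: +3.9611
  t22: +0.8775
  t23: +1.0013
  t24: -2.0148
  t25: +0.5250
  t26: +8.1702
  t27: +1.1262
  t28: -0.3310
  t29: +2.6881
  t30: +1.5909
  t31: +0.2608
  t32: +6.2788
  t33: +10.4690
  t34: +1.5211
  t35: +0.5345
  t36: +2.2909
  t37: +3.7404
  t38: +1.3747
  t39: +1.4925
  t40: +1.1224
  t41: +4.3851
  t42: +0.9704
  t43: +0.3008
  t44: +23.4004
  t45: +0.5736
  t46: +1.3818
  t47: +0.5796
  t48: +2.4385
  t49: +1.2881
Σ = +135.4088 → |volume| = 135.41

Directed edges: 147 total; 3 unmatched, e.g. (4.59,1.8,0.27)→(2.12,3.98,-0.07) → open.

135.41 OPEN


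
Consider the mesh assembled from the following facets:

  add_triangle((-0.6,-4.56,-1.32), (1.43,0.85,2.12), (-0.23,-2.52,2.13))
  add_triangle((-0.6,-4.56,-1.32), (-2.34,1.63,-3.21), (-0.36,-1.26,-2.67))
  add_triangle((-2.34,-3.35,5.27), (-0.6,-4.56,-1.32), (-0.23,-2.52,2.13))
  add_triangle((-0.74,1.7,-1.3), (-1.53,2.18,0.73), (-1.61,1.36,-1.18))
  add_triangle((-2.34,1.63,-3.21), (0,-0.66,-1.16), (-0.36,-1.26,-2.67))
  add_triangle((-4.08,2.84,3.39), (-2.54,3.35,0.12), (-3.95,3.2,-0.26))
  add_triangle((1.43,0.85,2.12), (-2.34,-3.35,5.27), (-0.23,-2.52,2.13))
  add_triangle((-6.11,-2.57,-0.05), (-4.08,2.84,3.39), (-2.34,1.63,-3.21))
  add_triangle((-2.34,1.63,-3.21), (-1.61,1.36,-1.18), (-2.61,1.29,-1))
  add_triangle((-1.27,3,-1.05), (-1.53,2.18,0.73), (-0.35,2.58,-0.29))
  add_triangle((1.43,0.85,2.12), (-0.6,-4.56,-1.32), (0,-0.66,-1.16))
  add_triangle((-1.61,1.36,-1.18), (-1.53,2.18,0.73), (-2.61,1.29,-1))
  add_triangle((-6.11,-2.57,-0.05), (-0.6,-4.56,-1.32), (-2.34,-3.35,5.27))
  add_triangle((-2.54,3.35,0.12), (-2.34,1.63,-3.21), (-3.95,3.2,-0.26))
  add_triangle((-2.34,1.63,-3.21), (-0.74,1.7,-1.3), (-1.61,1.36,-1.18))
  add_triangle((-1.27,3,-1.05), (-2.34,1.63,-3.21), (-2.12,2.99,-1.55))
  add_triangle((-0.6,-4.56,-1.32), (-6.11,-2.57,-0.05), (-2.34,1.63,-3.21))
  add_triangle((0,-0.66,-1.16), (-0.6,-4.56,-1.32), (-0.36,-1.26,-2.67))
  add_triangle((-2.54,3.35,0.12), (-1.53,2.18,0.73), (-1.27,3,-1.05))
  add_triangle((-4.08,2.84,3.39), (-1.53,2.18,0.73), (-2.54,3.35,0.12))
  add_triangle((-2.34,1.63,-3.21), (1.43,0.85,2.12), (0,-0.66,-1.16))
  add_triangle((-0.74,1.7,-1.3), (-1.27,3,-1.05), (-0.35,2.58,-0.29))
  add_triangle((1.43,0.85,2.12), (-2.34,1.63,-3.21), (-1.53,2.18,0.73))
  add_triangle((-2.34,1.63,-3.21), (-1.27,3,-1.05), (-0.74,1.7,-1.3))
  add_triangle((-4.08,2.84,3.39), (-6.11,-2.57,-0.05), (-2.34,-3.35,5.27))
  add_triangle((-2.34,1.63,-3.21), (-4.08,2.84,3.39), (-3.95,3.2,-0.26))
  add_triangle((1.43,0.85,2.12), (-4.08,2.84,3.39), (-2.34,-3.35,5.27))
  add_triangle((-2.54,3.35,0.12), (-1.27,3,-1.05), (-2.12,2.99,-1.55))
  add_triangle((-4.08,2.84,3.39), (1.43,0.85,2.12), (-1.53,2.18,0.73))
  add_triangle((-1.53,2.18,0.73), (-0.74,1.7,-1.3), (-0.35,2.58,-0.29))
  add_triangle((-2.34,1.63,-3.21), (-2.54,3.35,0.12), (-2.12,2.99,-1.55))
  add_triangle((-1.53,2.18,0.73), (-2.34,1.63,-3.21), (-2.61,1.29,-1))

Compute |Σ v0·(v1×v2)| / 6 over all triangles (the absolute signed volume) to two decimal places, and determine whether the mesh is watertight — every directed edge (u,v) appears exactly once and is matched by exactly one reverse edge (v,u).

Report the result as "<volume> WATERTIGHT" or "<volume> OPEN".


150.13 WATERTIGHT

Per-triangle v0·(v1×v2)/6:
  t1: +2.7200
  t2: +3.9320
  t3: +4.6091
  t4: -0.7144
  t5: +0.1233
  t6: +3.2005
  t7: +3.8102
  t8: +23.9182
  t9: -0.4519
  t10: +0.7401
  t11: +1.0944
  t12: -0.6718
  t13: +26.3696
  t14: +2.5496
  t15: -0.5017
  t16: +0.7120
  t17: +17.4980
  t18: +0.2952
  t19: +0.4451
  t20: +0.9269
  t21: +0.7944
  t22: +0.2554
  t23: +1.9679
  t24: +0.5548
  t25: +32.7872
  t26: +1.5761
  t27: +15.3735
  t28: +0.8345
  t29: +3.1874
  t30: -0.8021
  t31: +1.2899
  t32: +1.7039
Σ = +150.1272 → |volume| = 150.13

Directed edges: 96 total, each appears once with its reverse present → watertight.
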